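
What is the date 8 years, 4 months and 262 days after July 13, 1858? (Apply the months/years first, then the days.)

August 2, 1867

Adding 8 years, 4 months and 262 days from July 13, 1858: first the month/year part, then the days.
+8 years → 1866; month 7 + 4 = 11 → November 1866.
Day 13 is valid in November, giving November 13, 1866.
Now add 262 days from November 13, 1866.
November has 30 days, so 30 − 13 = 17 days remain after November 13, 1866; 262 − 17 = 245 left.
December 1866 has 31 days: 245 − 31 = 214 left.
January 1867 has 31 days: 214 − 31 = 183 left.
February 1867 has 28 days (1867 is not a leap year): 183 − 28 = 155 left.
March 1867 has 31 days: 155 − 31 = 124 left.
April 1867 has 30 days: 124 − 30 = 94 left.
May 1867 has 31 days: 94 − 31 = 63 left.
June 1867 has 30 days: 63 − 30 = 33 left.
July 1867 has 31 days: 33 − 31 = 2 left.
2 days into August 1867 → August 2, 1867.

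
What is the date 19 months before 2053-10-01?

Subtracting 19 months from October 1, 2053.
month 10 − 19 = -9, which is month 3 of year 2052 → March 2052.
Day 1 is valid in March, giving March 1, 2052.

March 1, 2052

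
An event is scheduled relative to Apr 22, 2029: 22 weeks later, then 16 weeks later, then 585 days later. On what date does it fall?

August 21, 2031

Adding 22 weeks (= 154 days) from April 22, 2029:
April has 30 days, so 30 − 22 = 8 days remain after April 22, 2029; 154 − 8 = 146 left.
May 2029 has 31 days: 146 − 31 = 115 left.
June 2029 has 30 days: 115 − 30 = 85 left.
July 2029 has 31 days: 85 − 31 = 54 left.
August 2029 has 31 days: 54 − 31 = 23 left.
23 days into September 2029 → September 23, 2029.
Advancing 16 weeks (= 112 days) from September 23, 2029:
September has 30 days, so 30 − 23 = 7 days remain after September 23, 2029; 112 − 7 = 105 left.
October 2029 has 31 days: 105 − 31 = 74 left.
November 2029 has 30 days: 74 − 30 = 44 left.
December 2029 has 31 days: 44 − 31 = 13 left.
13 days into January 2030 → January 13, 2030.
Advancing 585 days from January 13, 2030:
January has 31 days, so 31 − 13 = 18 days remain after January 13, 2030; 585 − 18 = 567 left.
February 2030 has 28 days (2030 is not a leap year): 567 − 28 = 539 left.
March 2030 has 31 days: 539 − 31 = 508 left.
April 2030 has 30 days: 508 − 30 = 478 left.
May 2030 has 31 days: 478 − 31 = 447 left.
June 2030 has 30 days: 447 − 30 = 417 left.
July 2030 has 31 days: 417 − 31 = 386 left.
August 2030 has 31 days: 386 − 31 = 355 left.
September 2030 has 30 days: 355 − 30 = 325 left.
October 2030 has 31 days: 325 − 31 = 294 left.
November 2030 has 30 days: 294 − 30 = 264 left.
December 2030 has 31 days: 264 − 31 = 233 left.
January 2031 has 31 days: 233 − 31 = 202 left.
February 2031 has 28 days (2031 is not a leap year): 202 − 28 = 174 left.
March 2031 has 31 days: 174 − 31 = 143 left.
April 2031 has 30 days: 143 − 30 = 113 left.
May 2031 has 31 days: 113 − 31 = 82 left.
June 2031 has 30 days: 82 − 30 = 52 left.
July 2031 has 31 days: 52 − 31 = 21 left.
21 days into August 2031 → August 21, 2031.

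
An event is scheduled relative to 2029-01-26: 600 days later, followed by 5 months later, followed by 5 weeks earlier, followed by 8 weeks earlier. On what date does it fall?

Counting forward 600 days from January 26, 2029:
January has 31 days, so 31 − 26 = 5 days remain after January 26, 2029; 600 − 5 = 595 left.
February 2029 has 28 days (2029 is not a leap year): 595 − 28 = 567 left.
March 2029 has 31 days: 567 − 31 = 536 left.
April 2029 has 30 days: 536 − 30 = 506 left.
May 2029 has 31 days: 506 − 31 = 475 left.
June 2029 has 30 days: 475 − 30 = 445 left.
July 2029 has 31 days: 445 − 31 = 414 left.
August 2029 has 31 days: 414 − 31 = 383 left.
September 2029 has 30 days: 383 − 30 = 353 left.
October 2029 has 31 days: 353 − 31 = 322 left.
November 2029 has 30 days: 322 − 30 = 292 left.
December 2029 has 31 days: 292 − 31 = 261 left.
January 2030 has 31 days: 261 − 31 = 230 left.
February 2030 has 28 days (2030 is not a leap year): 230 − 28 = 202 left.
March 2030 has 31 days: 202 − 31 = 171 left.
April 2030 has 30 days: 171 − 30 = 141 left.
May 2030 has 31 days: 141 − 31 = 110 left.
June 2030 has 30 days: 110 − 30 = 80 left.
July 2030 has 31 days: 80 − 31 = 49 left.
August 2030 has 31 days: 49 − 31 = 18 left.
18 days into September 2030 → September 18, 2030.
Counting forward 5 months from September 18, 2030:
month 9 + 5 = 14, which is month 2 of year 2031 → February 2031.
Day 18 is valid in February, giving February 18, 2031.
Counting back 5 weeks (= 35 days) from February 18, 2031:
Going back 18 days from February 18, 2031 reaches the end of the previous month; 35 − 18 = 17 left.
January 2031 has 31 days; 31 − 17 = 14 → January 14, 2031.
Going back 8 weeks (= 56 days) from January 14, 2031:
Going back 14 days from January 14, 2031 reaches the end of the previous month; 56 − 14 = 42 left.
December 2030 has 31 days: 42 − 31 = 11 left.
November 2030 has 30 days; 30 − 11 = 19 → November 19, 2030.

November 19, 2030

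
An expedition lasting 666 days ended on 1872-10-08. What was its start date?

Counting back 666 days from October 8, 1872.
Going back 8 days from October 8, 1872 reaches the end of the previous month; 666 − 8 = 658 left.
September 1872 has 30 days: 658 − 30 = 628 left.
August 1872 has 31 days: 628 − 31 = 597 left.
July 1872 has 31 days: 597 − 31 = 566 left.
June 1872 has 30 days: 566 − 30 = 536 left.
May 1872 has 31 days: 536 − 31 = 505 left.
April 1872 has 30 days: 505 − 30 = 475 left.
March 1872 has 31 days: 475 − 31 = 444 left.
February 1872 has 29 days (1872 is a leap year): 444 − 29 = 415 left.
January 1872 has 31 days: 415 − 31 = 384 left.
December 1871 has 31 days: 384 − 31 = 353 left.
November 1871 has 30 days: 353 − 30 = 323 left.
October 1871 has 31 days: 323 − 31 = 292 left.
September 1871 has 30 days: 292 − 30 = 262 left.
August 1871 has 31 days: 262 − 31 = 231 left.
July 1871 has 31 days: 231 − 31 = 200 left.
June 1871 has 30 days: 200 − 30 = 170 left.
May 1871 has 31 days: 170 − 31 = 139 left.
April 1871 has 30 days: 139 − 30 = 109 left.
March 1871 has 31 days: 109 − 31 = 78 left.
February 1871 has 28 days (1871 is not a leap year): 78 − 28 = 50 left.
January 1871 has 31 days: 50 − 31 = 19 left.
December 1870 has 31 days; 31 − 19 = 12 → December 12, 1870.

December 12, 1870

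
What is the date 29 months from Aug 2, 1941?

Counting forward 29 months from August 2, 1941.
month 8 + 29 = 37, which is month 1 of year 1944 → January 1944.
Day 2 is valid in January, giving January 2, 1944.

January 2, 1944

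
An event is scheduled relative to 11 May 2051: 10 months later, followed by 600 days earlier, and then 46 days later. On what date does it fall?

Adding 10 months from May 11, 2051:
month 5 + 10 = 15, which is month 3 of year 2052 → March 2052.
Day 11 is valid in March, giving March 11, 2052.
Counting back 600 days from March 11, 2052:
Going back 11 days from March 11, 2052 reaches the end of the previous month; 600 − 11 = 589 left.
February 2052 has 29 days (2052 is a leap year): 589 − 29 = 560 left.
January 2052 has 31 days: 560 − 31 = 529 left.
December 2051 has 31 days: 529 − 31 = 498 left.
November 2051 has 30 days: 498 − 30 = 468 left.
October 2051 has 31 days: 468 − 31 = 437 left.
September 2051 has 30 days: 437 − 30 = 407 left.
August 2051 has 31 days: 407 − 31 = 376 left.
July 2051 has 31 days: 376 − 31 = 345 left.
June 2051 has 30 days: 345 − 30 = 315 left.
May 2051 has 31 days: 315 − 31 = 284 left.
April 2051 has 30 days: 284 − 30 = 254 left.
March 2051 has 31 days: 254 − 31 = 223 left.
February 2051 has 28 days (2051 is not a leap year): 223 − 28 = 195 left.
January 2051 has 31 days: 195 − 31 = 164 left.
December 2050 has 31 days: 164 − 31 = 133 left.
November 2050 has 30 days: 133 − 30 = 103 left.
October 2050 has 31 days: 103 − 31 = 72 left.
September 2050 has 30 days: 72 − 30 = 42 left.
August 2050 has 31 days: 42 − 31 = 11 left.
July 2050 has 31 days; 31 − 11 = 20 → July 20, 2050.
Adding 46 days from July 20, 2050:
July has 31 days, so 31 − 20 = 11 days remain after July 20, 2050; 46 − 11 = 35 left.
August 2050 has 31 days: 35 − 31 = 4 left.
4 days into September 2050 → September 4, 2050.

September 4, 2050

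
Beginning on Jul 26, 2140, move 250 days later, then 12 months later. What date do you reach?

April 2, 2142

Advancing 250 days from July 26, 2140:
July has 31 days, so 31 − 26 = 5 days remain after July 26, 2140; 250 − 5 = 245 left.
August 2140 has 31 days: 245 − 31 = 214 left.
September 2140 has 30 days: 214 − 30 = 184 left.
October 2140 has 31 days: 184 − 31 = 153 left.
November 2140 has 30 days: 153 − 30 = 123 left.
December 2140 has 31 days: 123 − 31 = 92 left.
January 2141 has 31 days: 92 − 31 = 61 left.
February 2141 has 28 days (2141 is not a leap year): 61 − 28 = 33 left.
March 2141 has 31 days: 33 − 31 = 2 left.
2 days into April 2141 → April 2, 2141.
Advancing 12 months from April 2, 2141:
month 4 + 12 = 16, which is month 4 of year 2142 → April 2142.
Day 2 is valid in April, giving April 2, 2142.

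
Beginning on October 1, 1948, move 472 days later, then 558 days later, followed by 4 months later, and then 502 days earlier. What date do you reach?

Adding 472 days from October 1, 1948:
October has 31 days, so 31 − 1 = 30 days remain after October 1, 1948; 472 − 30 = 442 left.
November 1948 has 30 days: 442 − 30 = 412 left.
December 1948 has 31 days: 412 − 31 = 381 left.
January 1949 has 31 days: 381 − 31 = 350 left.
February 1949 has 28 days (1949 is not a leap year): 350 − 28 = 322 left.
March 1949 has 31 days: 322 − 31 = 291 left.
April 1949 has 30 days: 291 − 30 = 261 left.
May 1949 has 31 days: 261 − 31 = 230 left.
June 1949 has 30 days: 230 − 30 = 200 left.
July 1949 has 31 days: 200 − 31 = 169 left.
August 1949 has 31 days: 169 − 31 = 138 left.
September 1949 has 30 days: 138 − 30 = 108 left.
October 1949 has 31 days: 108 − 31 = 77 left.
November 1949 has 30 days: 77 − 30 = 47 left.
December 1949 has 31 days: 47 − 31 = 16 left.
16 days into January 1950 → January 16, 1950.
Adding 558 days from January 16, 1950:
January has 31 days, so 31 − 16 = 15 days remain after January 16, 1950; 558 − 15 = 543 left.
February 1950 has 28 days (1950 is not a leap year): 543 − 28 = 515 left.
March 1950 has 31 days: 515 − 31 = 484 left.
April 1950 has 30 days: 484 − 30 = 454 left.
May 1950 has 31 days: 454 − 31 = 423 left.
June 1950 has 30 days: 423 − 30 = 393 left.
July 1950 has 31 days: 393 − 31 = 362 left.
August 1950 has 31 days: 362 − 31 = 331 left.
September 1950 has 30 days: 331 − 30 = 301 left.
October 1950 has 31 days: 301 − 31 = 270 left.
November 1950 has 30 days: 270 − 30 = 240 left.
December 1950 has 31 days: 240 − 31 = 209 left.
January 1951 has 31 days: 209 − 31 = 178 left.
February 1951 has 28 days (1951 is not a leap year): 178 − 28 = 150 left.
March 1951 has 31 days: 150 − 31 = 119 left.
April 1951 has 30 days: 119 − 30 = 89 left.
May 1951 has 31 days: 89 − 31 = 58 left.
June 1951 has 30 days: 58 − 30 = 28 left.
28 days into July 1951 → July 28, 1951.
Counting forward 4 months from July 28, 1951:
month 7 + 4 = 11 → November 1951.
Day 28 is valid in November, giving November 28, 1951.
Going back 502 days from November 28, 1951:
Going back 28 days from November 28, 1951 reaches the end of the previous month; 502 − 28 = 474 left.
October 1951 has 31 days: 474 − 31 = 443 left.
September 1951 has 30 days: 443 − 30 = 413 left.
August 1951 has 31 days: 413 − 31 = 382 left.
July 1951 has 31 days: 382 − 31 = 351 left.
June 1951 has 30 days: 351 − 30 = 321 left.
May 1951 has 31 days: 321 − 31 = 290 left.
April 1951 has 30 days: 290 − 30 = 260 left.
March 1951 has 31 days: 260 − 31 = 229 left.
February 1951 has 28 days (1951 is not a leap year): 229 − 28 = 201 left.
January 1951 has 31 days: 201 − 31 = 170 left.
December 1950 has 31 days: 170 − 31 = 139 left.
November 1950 has 30 days: 139 − 30 = 109 left.
October 1950 has 31 days: 109 − 31 = 78 left.
September 1950 has 30 days: 78 − 30 = 48 left.
August 1950 has 31 days: 48 − 31 = 17 left.
July 1950 has 31 days; 31 − 17 = 14 → July 14, 1950.

July 14, 1950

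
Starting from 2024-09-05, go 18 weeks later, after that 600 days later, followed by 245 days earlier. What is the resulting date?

Adding 18 weeks (= 126 days) from September 5, 2024:
September has 30 days, so 30 − 5 = 25 days remain after September 5, 2024; 126 − 25 = 101 left.
October 2024 has 31 days: 101 − 31 = 70 left.
November 2024 has 30 days: 70 − 30 = 40 left.
December 2024 has 31 days: 40 − 31 = 9 left.
9 days into January 2025 → January 9, 2025.
Advancing 600 days from January 9, 2025:
January has 31 days, so 31 − 9 = 22 days remain after January 9, 2025; 600 − 22 = 578 left.
February 2025 has 28 days (2025 is not a leap year): 578 − 28 = 550 left.
March 2025 has 31 days: 550 − 31 = 519 left.
April 2025 has 30 days: 519 − 30 = 489 left.
May 2025 has 31 days: 489 − 31 = 458 left.
June 2025 has 30 days: 458 − 30 = 428 left.
July 2025 has 31 days: 428 − 31 = 397 left.
August 2025 has 31 days: 397 − 31 = 366 left.
September 2025 has 30 days: 366 − 30 = 336 left.
October 2025 has 31 days: 336 − 31 = 305 left.
November 2025 has 30 days: 305 − 30 = 275 left.
December 2025 has 31 days: 275 − 31 = 244 left.
January 2026 has 31 days: 244 − 31 = 213 left.
February 2026 has 28 days (2026 is not a leap year): 213 − 28 = 185 left.
March 2026 has 31 days: 185 − 31 = 154 left.
April 2026 has 30 days: 154 − 30 = 124 left.
May 2026 has 31 days: 124 − 31 = 93 left.
June 2026 has 30 days: 93 − 30 = 63 left.
July 2026 has 31 days: 63 − 31 = 32 left.
August 2026 has 31 days: 32 − 31 = 1 left.
1 day into September 2026 → September 1, 2026.
Counting back 245 days from September 1, 2026:
Going back 1 day from September 1, 2026 reaches the end of the previous month; 245 − 1 = 244 left.
August 2026 has 31 days: 244 − 31 = 213 left.
July 2026 has 31 days: 213 − 31 = 182 left.
June 2026 has 30 days: 182 − 30 = 152 left.
May 2026 has 31 days: 152 − 31 = 121 left.
April 2026 has 30 days: 121 − 30 = 91 left.
March 2026 has 31 days: 91 − 31 = 60 left.
February 2026 has 28 days (2026 is not a leap year): 60 − 28 = 32 left.
January 2026 has 31 days: 32 − 31 = 1 left.
December 2025 has 31 days; 31 − 1 = 30 → December 30, 2025.

December 30, 2025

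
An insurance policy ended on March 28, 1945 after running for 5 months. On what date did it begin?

Going back 5 months from March 28, 1945.
month 3 − 5 = -2, which is month 10 of year 1944 → October 1944.
Day 28 is valid in October, giving October 28, 1944.

October 28, 1944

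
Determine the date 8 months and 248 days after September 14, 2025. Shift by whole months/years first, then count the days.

January 17, 2027

Advancing 8 months and 248 days from September 14, 2025: first the month/year part, then the days.
month 9 + 8 = 17, which is month 5 of year 2026 → May 2026.
Day 14 is valid in May, giving May 14, 2026.
Now add 248 days from May 14, 2026.
May has 31 days, so 31 − 14 = 17 days remain after May 14, 2026; 248 − 17 = 231 left.
June 2026 has 30 days: 231 − 30 = 201 left.
July 2026 has 31 days: 201 − 31 = 170 left.
August 2026 has 31 days: 170 − 31 = 139 left.
September 2026 has 30 days: 139 − 30 = 109 left.
October 2026 has 31 days: 109 − 31 = 78 left.
November 2026 has 30 days: 78 − 30 = 48 left.
December 2026 has 31 days: 48 − 31 = 17 left.
17 days into January 2027 → January 17, 2027.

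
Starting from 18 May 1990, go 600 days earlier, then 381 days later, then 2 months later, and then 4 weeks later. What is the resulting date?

Going back 600 days from May 18, 1990:
Going back 18 days from May 18, 1990 reaches the end of the previous month; 600 − 18 = 582 left.
April 1990 has 30 days: 582 − 30 = 552 left.
March 1990 has 31 days: 552 − 31 = 521 left.
February 1990 has 28 days (1990 is not a leap year): 521 − 28 = 493 left.
January 1990 has 31 days: 493 − 31 = 462 left.
December 1989 has 31 days: 462 − 31 = 431 left.
November 1989 has 30 days: 431 − 30 = 401 left.
October 1989 has 31 days: 401 − 31 = 370 left.
September 1989 has 30 days: 370 − 30 = 340 left.
August 1989 has 31 days: 340 − 31 = 309 left.
July 1989 has 31 days: 309 − 31 = 278 left.
June 1989 has 30 days: 278 − 30 = 248 left.
May 1989 has 31 days: 248 − 31 = 217 left.
April 1989 has 30 days: 217 − 30 = 187 left.
March 1989 has 31 days: 187 − 31 = 156 left.
February 1989 has 28 days (1989 is not a leap year): 156 − 28 = 128 left.
January 1989 has 31 days: 128 − 31 = 97 left.
December 1988 has 31 days: 97 − 31 = 66 left.
November 1988 has 30 days: 66 − 30 = 36 left.
October 1988 has 31 days: 36 − 31 = 5 left.
September 1988 has 30 days; 30 − 5 = 25 → September 25, 1988.
Adding 381 days from September 25, 1988:
September has 30 days, so 30 − 25 = 5 days remain after September 25, 1988; 381 − 5 = 376 left.
October 1988 has 31 days: 376 − 31 = 345 left.
November 1988 has 30 days: 345 − 30 = 315 left.
December 1988 has 31 days: 315 − 31 = 284 left.
January 1989 has 31 days: 284 − 31 = 253 left.
February 1989 has 28 days (1989 is not a leap year): 253 − 28 = 225 left.
March 1989 has 31 days: 225 − 31 = 194 left.
April 1989 has 30 days: 194 − 30 = 164 left.
May 1989 has 31 days: 164 − 31 = 133 left.
June 1989 has 30 days: 133 − 30 = 103 left.
July 1989 has 31 days: 103 − 31 = 72 left.
August 1989 has 31 days: 72 − 31 = 41 left.
September 1989 has 30 days: 41 − 30 = 11 left.
11 days into October 1989 → October 11, 1989.
Adding 2 months from October 11, 1989:
month 10 + 2 = 12 → December 1989.
Day 11 is valid in December, giving December 11, 1989.
Adding 4 weeks (= 28 days) from December 11, 1989:
December has 31 days, so 31 − 11 = 20 days remain after December 11, 1989; 28 − 20 = 8 left.
8 days into January 1990 → January 8, 1990.

January 8, 1990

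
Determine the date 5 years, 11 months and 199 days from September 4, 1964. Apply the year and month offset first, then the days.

February 19, 1971

Counting forward 5 years, 11 months and 199 days from September 4, 1964: first the month/year part, then the days.
+5 years → 1969; month 9 + 11 = 20, which is month 8 of year 1970 → August 1970.
Day 4 is valid in August, giving August 4, 1970.
Now add 199 days from August 4, 1970.
August has 31 days, so 31 − 4 = 27 days remain after August 4, 1970; 199 − 27 = 172 left.
September 1970 has 30 days: 172 − 30 = 142 left.
October 1970 has 31 days: 142 − 31 = 111 left.
November 1970 has 30 days: 111 − 30 = 81 left.
December 1970 has 31 days: 81 − 31 = 50 left.
January 1971 has 31 days: 50 − 31 = 19 left.
19 days into February 1971 → February 19, 1971.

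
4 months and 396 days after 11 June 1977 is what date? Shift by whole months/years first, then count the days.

November 11, 1978

Advancing 4 months and 396 days from June 11, 1977: first the month/year part, then the days.
month 6 + 4 = 10 → October 1977.
Day 11 is valid in October, giving October 11, 1977.
Now add 396 days from October 11, 1977.
October has 31 days, so 31 − 11 = 20 days remain after October 11, 1977; 396 − 20 = 376 left.
November 1977 has 30 days: 376 − 30 = 346 left.
December 1977 has 31 days: 346 − 31 = 315 left.
January 1978 has 31 days: 315 − 31 = 284 left.
February 1978 has 28 days (1978 is not a leap year): 284 − 28 = 256 left.
March 1978 has 31 days: 256 − 31 = 225 left.
April 1978 has 30 days: 225 − 30 = 195 left.
May 1978 has 31 days: 195 − 31 = 164 left.
June 1978 has 30 days: 164 − 30 = 134 left.
July 1978 has 31 days: 134 − 31 = 103 left.
August 1978 has 31 days: 103 − 31 = 72 left.
September 1978 has 30 days: 72 − 30 = 42 left.
October 1978 has 31 days: 42 − 31 = 11 left.
11 days into November 1978 → November 11, 1978.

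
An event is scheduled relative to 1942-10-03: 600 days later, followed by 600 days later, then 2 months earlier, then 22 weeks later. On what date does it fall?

Adding 600 days from October 3, 1942:
October has 31 days, so 31 − 3 = 28 days remain after October 3, 1942; 600 − 28 = 572 left.
November 1942 has 30 days: 572 − 30 = 542 left.
December 1942 has 31 days: 542 − 31 = 511 left.
January 1943 has 31 days: 511 − 31 = 480 left.
February 1943 has 28 days (1943 is not a leap year): 480 − 28 = 452 left.
March 1943 has 31 days: 452 − 31 = 421 left.
April 1943 has 30 days: 421 − 30 = 391 left.
May 1943 has 31 days: 391 − 31 = 360 left.
June 1943 has 30 days: 360 − 30 = 330 left.
July 1943 has 31 days: 330 − 31 = 299 left.
August 1943 has 31 days: 299 − 31 = 268 left.
September 1943 has 30 days: 268 − 30 = 238 left.
October 1943 has 31 days: 238 − 31 = 207 left.
November 1943 has 30 days: 207 − 30 = 177 left.
December 1943 has 31 days: 177 − 31 = 146 left.
January 1944 has 31 days: 146 − 31 = 115 left.
February 1944 has 29 days (1944 is a leap year): 115 − 29 = 86 left.
March 1944 has 31 days: 86 − 31 = 55 left.
April 1944 has 30 days: 55 − 30 = 25 left.
25 days into May 1944 → May 25, 1944.
Adding 600 days from May 25, 1944:
May has 31 days, so 31 − 25 = 6 days remain after May 25, 1944; 600 − 6 = 594 left.
June 1944 has 30 days: 594 − 30 = 564 left.
July 1944 has 31 days: 564 − 31 = 533 left.
August 1944 has 31 days: 533 − 31 = 502 left.
September 1944 has 30 days: 502 − 30 = 472 left.
October 1944 has 31 days: 472 − 31 = 441 left.
November 1944 has 30 days: 441 − 30 = 411 left.
December 1944 has 31 days: 411 − 31 = 380 left.
January 1945 has 31 days: 380 − 31 = 349 left.
February 1945 has 28 days (1945 is not a leap year): 349 − 28 = 321 left.
March 1945 has 31 days: 321 − 31 = 290 left.
April 1945 has 30 days: 290 − 30 = 260 left.
May 1945 has 31 days: 260 − 31 = 229 left.
June 1945 has 30 days: 229 − 30 = 199 left.
July 1945 has 31 days: 199 − 31 = 168 left.
August 1945 has 31 days: 168 − 31 = 137 left.
September 1945 has 30 days: 137 − 30 = 107 left.
October 1945 has 31 days: 107 − 31 = 76 left.
November 1945 has 30 days: 76 − 30 = 46 left.
December 1945 has 31 days: 46 − 31 = 15 left.
15 days into January 1946 → January 15, 1946.
Going back 2 months from January 15, 1946:
month 1 − 2 = -1, which is month 11 of year 1945 → November 1945.
Day 15 is valid in November, giving November 15, 1945.
Advancing 22 weeks (= 154 days) from November 15, 1945:
November has 30 days, so 30 − 15 = 15 days remain after November 15, 1945; 154 − 15 = 139 left.
December 1945 has 31 days: 139 − 31 = 108 left.
January 1946 has 31 days: 108 − 31 = 77 left.
February 1946 has 28 days (1946 is not a leap year): 77 − 28 = 49 left.
March 1946 has 31 days: 49 − 31 = 18 left.
18 days into April 1946 → April 18, 1946.

April 18, 1946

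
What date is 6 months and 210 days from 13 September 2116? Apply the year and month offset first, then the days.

Counting forward 6 months and 210 days from September 13, 2116: first the month/year part, then the days.
month 9 + 6 = 15, which is month 3 of year 2117 → March 2117.
Day 13 is valid in March, giving March 13, 2117.
Now add 210 days from March 13, 2117.
March has 31 days, so 31 − 13 = 18 days remain after March 13, 2117; 210 − 18 = 192 left.
April 2117 has 30 days: 192 − 30 = 162 left.
May 2117 has 31 days: 162 − 31 = 131 left.
June 2117 has 30 days: 131 − 30 = 101 left.
July 2117 has 31 days: 101 − 31 = 70 left.
August 2117 has 31 days: 70 − 31 = 39 left.
September 2117 has 30 days: 39 − 30 = 9 left.
9 days into October 2117 → October 9, 2117.

October 9, 2117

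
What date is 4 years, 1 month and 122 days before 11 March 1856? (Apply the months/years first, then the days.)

Counting back 4 years, 1 month and 122 days from March 11, 1856: first the month/year part, then the days.
-4 years → 1852; month 3 − 1 = 2 → February 1852.
Day 11 is valid in February, giving February 11, 1852.
Now subtract 122 days from February 11, 1852.
Going back 11 days from February 11, 1852 reaches the end of the previous month; 122 − 11 = 111 left.
January 1852 has 31 days: 111 − 31 = 80 left.
December 1851 has 31 days: 80 − 31 = 49 left.
November 1851 has 30 days: 49 − 30 = 19 left.
October 1851 has 31 days; 31 − 19 = 12 → October 12, 1851.

October 12, 1851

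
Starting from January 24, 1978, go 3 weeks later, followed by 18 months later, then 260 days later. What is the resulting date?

Adding 3 weeks (= 21 days) from January 24, 1978:
January has 31 days, so 31 − 24 = 7 days remain after January 24, 1978; 21 − 7 = 14 left.
14 days into February 1978 → February 14, 1978.
Adding 18 months from February 14, 1978:
month 2 + 18 = 20, which is month 8 of year 1979 → August 1979.
Day 14 is valid in August, giving August 14, 1979.
Counting forward 260 days from August 14, 1979:
August has 31 days, so 31 − 14 = 17 days remain after August 14, 1979; 260 − 17 = 243 left.
September 1979 has 30 days: 243 − 30 = 213 left.
October 1979 has 31 days: 213 − 31 = 182 left.
November 1979 has 30 days: 182 − 30 = 152 left.
December 1979 has 31 days: 152 − 31 = 121 left.
January 1980 has 31 days: 121 − 31 = 90 left.
February 1980 has 29 days (1980 is a leap year): 90 − 29 = 61 left.
March 1980 has 31 days: 61 − 31 = 30 left.
30 days into April 1980 → April 30, 1980.

April 30, 1980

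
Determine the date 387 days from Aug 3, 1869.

Counting forward 387 days from August 3, 1869.
August has 31 days, so 31 − 3 = 28 days remain after August 3, 1869; 387 − 28 = 359 left.
September 1869 has 30 days: 359 − 30 = 329 left.
October 1869 has 31 days: 329 − 31 = 298 left.
November 1869 has 30 days: 298 − 30 = 268 left.
December 1869 has 31 days: 268 − 31 = 237 left.
January 1870 has 31 days: 237 − 31 = 206 left.
February 1870 has 28 days (1870 is not a leap year): 206 − 28 = 178 left.
March 1870 has 31 days: 178 − 31 = 147 left.
April 1870 has 30 days: 147 − 30 = 117 left.
May 1870 has 31 days: 117 − 31 = 86 left.
June 1870 has 30 days: 86 − 30 = 56 left.
July 1870 has 31 days: 56 − 31 = 25 left.
25 days into August 1870 → August 25, 1870.

August 25, 1870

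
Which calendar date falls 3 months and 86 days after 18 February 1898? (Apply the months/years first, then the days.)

August 12, 1898

Adding 3 months and 86 days from February 18, 1898: first the month/year part, then the days.
month 2 + 3 = 5 → May 1898.
Day 18 is valid in May, giving May 18, 1898.
Now add 86 days from May 18, 1898.
May has 31 days, so 31 − 18 = 13 days remain after May 18, 1898; 86 − 13 = 73 left.
June 1898 has 30 days: 73 − 30 = 43 left.
July 1898 has 31 days: 43 − 31 = 12 left.
12 days into August 1898 → August 12, 1898.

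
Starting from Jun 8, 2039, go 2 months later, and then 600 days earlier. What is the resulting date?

December 16, 2037

Counting forward 2 months from June 8, 2039:
month 6 + 2 = 8 → August 2039.
Day 8 is valid in August, giving August 8, 2039.
Subtracting 600 days from August 8, 2039:
Going back 8 days from August 8, 2039 reaches the end of the previous month; 600 − 8 = 592 left.
July 2039 has 31 days: 592 − 31 = 561 left.
June 2039 has 30 days: 561 − 30 = 531 left.
May 2039 has 31 days: 531 − 31 = 500 left.
April 2039 has 30 days: 500 − 30 = 470 left.
March 2039 has 31 days: 470 − 31 = 439 left.
February 2039 has 28 days (2039 is not a leap year): 439 − 28 = 411 left.
January 2039 has 31 days: 411 − 31 = 380 left.
December 2038 has 31 days: 380 − 31 = 349 left.
November 2038 has 30 days: 349 − 30 = 319 left.
October 2038 has 31 days: 319 − 31 = 288 left.
September 2038 has 30 days: 288 − 30 = 258 left.
August 2038 has 31 days: 258 − 31 = 227 left.
July 2038 has 31 days: 227 − 31 = 196 left.
June 2038 has 30 days: 196 − 30 = 166 left.
May 2038 has 31 days: 166 − 31 = 135 left.
April 2038 has 30 days: 135 − 30 = 105 left.
March 2038 has 31 days: 105 − 31 = 74 left.
February 2038 has 28 days (2038 is not a leap year): 74 − 28 = 46 left.
January 2038 has 31 days: 46 − 31 = 15 left.
December 2037 has 31 days; 31 − 15 = 16 → December 16, 2037.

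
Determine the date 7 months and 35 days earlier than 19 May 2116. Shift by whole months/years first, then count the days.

Going back 7 months and 35 days from May 19, 2116: first the month/year part, then the days.
month 5 − 7 = -2, which is month 10 of year 2115 → October 2115.
Day 19 is valid in October, giving October 19, 2115.
Now subtract 35 days from October 19, 2115.
Going back 19 days from October 19, 2115 reaches the end of the previous month; 35 − 19 = 16 left.
September 2115 has 30 days; 30 − 16 = 14 → September 14, 2115.

September 14, 2115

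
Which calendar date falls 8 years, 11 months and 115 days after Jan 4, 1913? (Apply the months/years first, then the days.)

Adding 8 years, 11 months and 115 days from January 4, 1913: first the month/year part, then the days.
+8 years → 1921; month 1 + 11 = 12 → December 1921.
Day 4 is valid in December, giving December 4, 1921.
Now add 115 days from December 4, 1921.
December has 31 days, so 31 − 4 = 27 days remain after December 4, 1921; 115 − 27 = 88 left.
January 1922 has 31 days: 88 − 31 = 57 left.
February 1922 has 28 days (1922 is not a leap year): 57 − 28 = 29 left.
29 days into March 1922 → March 29, 1922.

March 29, 1922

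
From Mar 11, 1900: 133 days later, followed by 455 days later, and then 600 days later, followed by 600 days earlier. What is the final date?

Advancing 133 days from March 11, 1900:
March has 31 days, so 31 − 11 = 20 days remain after March 11, 1900; 133 − 20 = 113 left.
April 1900 has 30 days: 113 − 30 = 83 left.
May 1900 has 31 days: 83 − 31 = 52 left.
June 1900 has 30 days: 52 − 30 = 22 left.
22 days into July 1900 → July 22, 1900.
Adding 455 days from July 22, 1900:
July has 31 days, so 31 − 22 = 9 days remain after July 22, 1900; 455 − 9 = 446 left.
August 1900 has 31 days: 446 − 31 = 415 left.
September 1900 has 30 days: 415 − 30 = 385 left.
October 1900 has 31 days: 385 − 31 = 354 left.
November 1900 has 30 days: 354 − 30 = 324 left.
December 1900 has 31 days: 324 − 31 = 293 left.
January 1901 has 31 days: 293 − 31 = 262 left.
February 1901 has 28 days (1901 is not a leap year): 262 − 28 = 234 left.
March 1901 has 31 days: 234 − 31 = 203 left.
April 1901 has 30 days: 203 − 30 = 173 left.
May 1901 has 31 days: 173 − 31 = 142 left.
June 1901 has 30 days: 142 − 30 = 112 left.
July 1901 has 31 days: 112 − 31 = 81 left.
August 1901 has 31 days: 81 − 31 = 50 left.
September 1901 has 30 days: 50 − 30 = 20 left.
20 days into October 1901 → October 20, 1901.
Counting forward 600 days from October 20, 1901:
October has 31 days, so 31 − 20 = 11 days remain after October 20, 1901; 600 − 11 = 589 left.
November 1901 has 30 days: 589 − 30 = 559 left.
December 1901 has 31 days: 559 − 31 = 528 left.
January 1902 has 31 days: 528 − 31 = 497 left.
February 1902 has 28 days (1902 is not a leap year): 497 − 28 = 469 left.
March 1902 has 31 days: 469 − 31 = 438 left.
April 1902 has 30 days: 438 − 30 = 408 left.
May 1902 has 31 days: 408 − 31 = 377 left.
June 1902 has 30 days: 377 − 30 = 347 left.
July 1902 has 31 days: 347 − 31 = 316 left.
August 1902 has 31 days: 316 − 31 = 285 left.
September 1902 has 30 days: 285 − 30 = 255 left.
October 1902 has 31 days: 255 − 31 = 224 left.
November 1902 has 30 days: 224 − 30 = 194 left.
December 1902 has 31 days: 194 − 31 = 163 left.
January 1903 has 31 days: 163 − 31 = 132 left.
February 1903 has 28 days (1903 is not a leap year): 132 − 28 = 104 left.
March 1903 has 31 days: 104 − 31 = 73 left.
April 1903 has 30 days: 73 − 30 = 43 left.
May 1903 has 31 days: 43 − 31 = 12 left.
12 days into June 1903 → June 12, 1903.
Counting back 600 days from June 12, 1903:
Going back 12 days from June 12, 1903 reaches the end of the previous month; 600 − 12 = 588 left.
May 1903 has 31 days: 588 − 31 = 557 left.
April 1903 has 30 days: 557 − 30 = 527 left.
March 1903 has 31 days: 527 − 31 = 496 left.
February 1903 has 28 days (1903 is not a leap year): 496 − 28 = 468 left.
January 1903 has 31 days: 468 − 31 = 437 left.
December 1902 has 31 days: 437 − 31 = 406 left.
November 1902 has 30 days: 406 − 30 = 376 left.
October 1902 has 31 days: 376 − 31 = 345 left.
September 1902 has 30 days: 345 − 30 = 315 left.
August 1902 has 31 days: 315 − 31 = 284 left.
July 1902 has 31 days: 284 − 31 = 253 left.
June 1902 has 30 days: 253 − 30 = 223 left.
May 1902 has 31 days: 223 − 31 = 192 left.
April 1902 has 30 days: 192 − 30 = 162 left.
March 1902 has 31 days: 162 − 31 = 131 left.
February 1902 has 28 days (1902 is not a leap year): 131 − 28 = 103 left.
January 1902 has 31 days: 103 − 31 = 72 left.
December 1901 has 31 days: 72 − 31 = 41 left.
November 1901 has 30 days: 41 − 30 = 11 left.
October 1901 has 31 days; 31 − 11 = 20 → October 20, 1901.

October 20, 1901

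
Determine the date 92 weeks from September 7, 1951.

Counting forward 92 weeks = 644 days from September 7, 1951.
September has 30 days, so 30 − 7 = 23 days remain after September 7, 1951; 644 − 23 = 621 left.
October 1951 has 31 days: 621 − 31 = 590 left.
November 1951 has 30 days: 590 − 30 = 560 left.
December 1951 has 31 days: 560 − 31 = 529 left.
January 1952 has 31 days: 529 − 31 = 498 left.
February 1952 has 29 days (1952 is a leap year): 498 − 29 = 469 left.
March 1952 has 31 days: 469 − 31 = 438 left.
April 1952 has 30 days: 438 − 30 = 408 left.
May 1952 has 31 days: 408 − 31 = 377 left.
June 1952 has 30 days: 377 − 30 = 347 left.
July 1952 has 31 days: 347 − 31 = 316 left.
August 1952 has 31 days: 316 − 31 = 285 left.
September 1952 has 30 days: 285 − 30 = 255 left.
October 1952 has 31 days: 255 − 31 = 224 left.
November 1952 has 30 days: 224 − 30 = 194 left.
December 1952 has 31 days: 194 − 31 = 163 left.
January 1953 has 31 days: 163 − 31 = 132 left.
February 1953 has 28 days (1953 is not a leap year): 132 − 28 = 104 left.
March 1953 has 31 days: 104 − 31 = 73 left.
April 1953 has 30 days: 73 − 30 = 43 left.
May 1953 has 31 days: 43 − 31 = 12 left.
12 days into June 1953 → June 12, 1953.

June 12, 1953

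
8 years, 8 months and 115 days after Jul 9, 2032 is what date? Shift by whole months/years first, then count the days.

July 2, 2041

Adding 8 years, 8 months and 115 days from July 9, 2032: first the month/year part, then the days.
+8 years → 2040; month 7 + 8 = 15, which is month 3 of year 2041 → March 2041.
Day 9 is valid in March, giving March 9, 2041.
Now add 115 days from March 9, 2041.
March has 31 days, so 31 − 9 = 22 days remain after March 9, 2041; 115 − 22 = 93 left.
April 2041 has 30 days: 93 − 30 = 63 left.
May 2041 has 31 days: 63 − 31 = 32 left.
June 2041 has 30 days: 32 − 30 = 2 left.
2 days into July 2041 → July 2, 2041.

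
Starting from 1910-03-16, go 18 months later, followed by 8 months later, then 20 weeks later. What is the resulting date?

October 3, 1912

Counting forward 18 months from March 16, 1910:
month 3 + 18 = 21, which is month 9 of year 1911 → September 1911.
Day 16 is valid in September, giving September 16, 1911.
Counting forward 8 months from September 16, 1911:
month 9 + 8 = 17, which is month 5 of year 1912 → May 1912.
Day 16 is valid in May, giving May 16, 1912.
Counting forward 20 weeks (= 140 days) from May 16, 1912:
May has 31 days, so 31 − 16 = 15 days remain after May 16, 1912; 140 − 15 = 125 left.
June 1912 has 30 days: 125 − 30 = 95 left.
July 1912 has 31 days: 95 − 31 = 64 left.
August 1912 has 31 days: 64 − 31 = 33 left.
September 1912 has 30 days: 33 − 30 = 3 left.
3 days into October 1912 → October 3, 1912.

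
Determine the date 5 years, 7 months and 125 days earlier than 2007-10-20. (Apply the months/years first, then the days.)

November 15, 2001

Going back 5 years, 7 months and 125 days from October 20, 2007: first the month/year part, then the days.
-5 years → 2002; month 10 − 7 = 3 → March 2002.
Day 20 is valid in March, giving March 20, 2002.
Now subtract 125 days from March 20, 2002.
Going back 20 days from March 20, 2002 reaches the end of the previous month; 125 − 20 = 105 left.
February 2002 has 28 days (2002 is not a leap year): 105 − 28 = 77 left.
January 2002 has 31 days: 77 − 31 = 46 left.
December 2001 has 31 days: 46 − 31 = 15 left.
November 2001 has 30 days; 30 − 15 = 15 → November 15, 2001.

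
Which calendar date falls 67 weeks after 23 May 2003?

September 3, 2004

Adding 67 weeks = 469 days from May 23, 2003.
May has 31 days, so 31 − 23 = 8 days remain after May 23, 2003; 469 − 8 = 461 left.
June 2003 has 30 days: 461 − 30 = 431 left.
July 2003 has 31 days: 431 − 31 = 400 left.
August 2003 has 31 days: 400 − 31 = 369 left.
September 2003 has 30 days: 369 − 30 = 339 left.
October 2003 has 31 days: 339 − 31 = 308 left.
November 2003 has 30 days: 308 − 30 = 278 left.
December 2003 has 31 days: 278 − 31 = 247 left.
January 2004 has 31 days: 247 − 31 = 216 left.
February 2004 has 29 days (2004 is a leap year): 216 − 29 = 187 left.
March 2004 has 31 days: 187 − 31 = 156 left.
April 2004 has 30 days: 156 − 30 = 126 left.
May 2004 has 31 days: 126 − 31 = 95 left.
June 2004 has 30 days: 95 − 30 = 65 left.
July 2004 has 31 days: 65 − 31 = 34 left.
August 2004 has 31 days: 34 − 31 = 3 left.
3 days into September 2004 → September 3, 2004.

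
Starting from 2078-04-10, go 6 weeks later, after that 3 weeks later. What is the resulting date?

Advancing 6 weeks (= 42 days) from April 10, 2078:
April has 30 days, so 30 − 10 = 20 days remain after April 10, 2078; 42 − 20 = 22 left.
22 days into May 2078 → May 22, 2078.
Adding 3 weeks (= 21 days) from May 22, 2078:
May has 31 days, so 31 − 22 = 9 days remain after May 22, 2078; 21 − 9 = 12 left.
12 days into June 2078 → June 12, 2078.

June 12, 2078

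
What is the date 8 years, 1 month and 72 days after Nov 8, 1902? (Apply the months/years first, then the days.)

February 18, 1911

Adding 8 years, 1 month and 72 days from November 8, 1902: first the month/year part, then the days.
+8 years → 1910; month 11 + 1 = 12 → December 1910.
Day 8 is valid in December, giving December 8, 1910.
Now add 72 days from December 8, 1910.
December has 31 days, so 31 − 8 = 23 days remain after December 8, 1910; 72 − 23 = 49 left.
January 1911 has 31 days: 49 − 31 = 18 left.
18 days into February 1911 → February 18, 1911.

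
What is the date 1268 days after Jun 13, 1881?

December 2, 1884

Adding 1268 days from June 13, 1881.
June has 30 days, so 30 − 13 = 17 days remain after June 13, 1881; 1268 − 17 = 1251 left.
July 1881 has 31 days: 1251 − 31 = 1220 left.
August 1881 has 31 days: 1220 − 31 = 1189 left.
September 1881 has 30 days: 1189 − 30 = 1159 left.
October 1881 has 31 days: 1159 − 31 = 1128 left.
November 1881 has 30 days: 1128 − 30 = 1098 left.
December 1881 has 31 days: 1098 − 31 = 1067 left.
January 1882 has 31 days: 1067 − 31 = 1036 left.
February 1882 has 28 days (1882 is not a leap year): 1036 − 28 = 1008 left.
March 1882 has 31 days: 1008 − 31 = 977 left.
April 1882 has 30 days: 977 − 30 = 947 left.
May 1882 has 31 days: 947 − 31 = 916 left.
June 1882 has 30 days: 916 − 30 = 886 left.
July 1882 has 31 days: 886 − 31 = 855 left.
August 1882 has 31 days: 855 − 31 = 824 left.
September 1882 has 30 days: 824 − 30 = 794 left.
October 1882 has 31 days: 794 − 31 = 763 left.
November 1882 has 30 days: 763 − 30 = 733 left.
December 1882 has 31 days: 733 − 31 = 702 left.
January 1883 has 31 days: 702 − 31 = 671 left.
February 1883 has 28 days (1883 is not a leap year): 671 − 28 = 643 left.
March 1883 has 31 days: 643 − 31 = 612 left.
April 1883 has 30 days: 612 − 30 = 582 left.
May 1883 has 31 days: 582 − 31 = 551 left.
June 1883 has 30 days: 551 − 30 = 521 left.
July 1883 has 31 days: 521 − 31 = 490 left.
August 1883 has 31 days: 490 − 31 = 459 left.
September 1883 has 30 days: 459 − 30 = 429 left.
October 1883 has 31 days: 429 − 31 = 398 left.
November 1883 has 30 days: 398 − 30 = 368 left.
December 1883 has 31 days: 368 − 31 = 337 left.
January 1884 has 31 days: 337 − 31 = 306 left.
February 1884 has 29 days (1884 is a leap year): 306 − 29 = 277 left.
March 1884 has 31 days: 277 − 31 = 246 left.
April 1884 has 30 days: 246 − 30 = 216 left.
May 1884 has 31 days: 216 − 31 = 185 left.
June 1884 has 30 days: 185 − 30 = 155 left.
July 1884 has 31 days: 155 − 31 = 124 left.
August 1884 has 31 days: 124 − 31 = 93 left.
September 1884 has 30 days: 93 − 30 = 63 left.
October 1884 has 31 days: 63 − 31 = 32 left.
November 1884 has 30 days: 32 − 30 = 2 left.
2 days into December 1884 → December 2, 1884.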